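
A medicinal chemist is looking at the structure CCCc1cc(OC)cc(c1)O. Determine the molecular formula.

C10H14O2

Walk through each heavy atom and fill implicit hydrogens from standard valence (C 4, N 3, O 2, S 2, halogen 1); for lowercase aromatic atoms, an aromatic c carries 1 H when it has two neighbours and 0 H with three, and aromatic n carries 0 H:
  atom 1: C, bond orders sum to 1 (valence 4) → 3 H
  atom 2: C, bond orders sum to 2 (valence 4) → 2 H
  atom 3: C, bond orders sum to 2 (valence 4) → 2 H
  atom 4: aromatic c, 3 neighbours → 0 H
  atom 5: aromatic c, 2 neighbours → 1 H
  atom 6: aromatic c, 3 neighbours → 0 H
  atom 7: O, bond orders sum to 2 (valence 2) → 0 H
  atom 8: C, bond orders sum to 1 (valence 4) → 3 H
  atom 9: aromatic c, 2 neighbours → 1 H
  atom 10: aromatic c, 3 neighbours → 0 H
  atom 11: aromatic c, 2 neighbours → 1 H
  atom 12: O, bond orders sum to 1 (valence 2) → 1 H
Totals → C:10, H:14, O:2.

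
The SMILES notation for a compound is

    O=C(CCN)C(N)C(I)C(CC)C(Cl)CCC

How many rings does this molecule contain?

0

In SMILES, each pair of matching ring-closure digits denotes one ring-closing bond; the number of such bonds equals the number of independent rings.
Ring-closure bonds here: 0.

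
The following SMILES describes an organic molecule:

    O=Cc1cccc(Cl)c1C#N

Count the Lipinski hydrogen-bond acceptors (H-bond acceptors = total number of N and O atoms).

N atoms: 1; O atoms: 1.
Lipinski HBA = 1 + 1 = 2.

2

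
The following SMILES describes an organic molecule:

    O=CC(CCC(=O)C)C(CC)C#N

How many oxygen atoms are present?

Scan the SMILES for O atoms (remember two-letter symbols like Cl and Br are single atoms).
Oxygen count: 2.

2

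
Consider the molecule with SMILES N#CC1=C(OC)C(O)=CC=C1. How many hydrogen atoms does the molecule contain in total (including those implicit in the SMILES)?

Walk through each heavy atom and fill implicit hydrogens from standard valence (C 4, N 3, O 2, S 2, halogen 1):
  atom 1: N, bond orders sum to 3 (valence 3) → 0 H
  atom 2: C, bond orders sum to 4 (valence 4) → 0 H
  atom 3: C, bond orders sum to 4 (valence 4) → 0 H
  atom 4: C, bond orders sum to 4 (valence 4) → 0 H
  atom 5: O, bond orders sum to 2 (valence 2) → 0 H
  atom 6: C, bond orders sum to 1 (valence 4) → 3 H
  atom 7: C, bond orders sum to 4 (valence 4) → 0 H
  atom 8: O, bond orders sum to 1 (valence 2) → 1 H
  atom 9: C, bond orders sum to 3 (valence 4) → 1 H
  atom 10: C, bond orders sum to 3 (valence 4) → 1 H
  atom 11: C, bond orders sum to 3 (valence 4) → 1 H
Total hydrogens: 7.

7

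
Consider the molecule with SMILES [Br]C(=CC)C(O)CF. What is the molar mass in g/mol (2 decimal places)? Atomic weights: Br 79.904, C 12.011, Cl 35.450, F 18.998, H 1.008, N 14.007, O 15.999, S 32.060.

First, the molecular formula is C5H8BrFO (counting implicit H from valence).
  Br: 1 × 79.904 = 79.904
  C: 5 × 12.011 = 60.055
  F: 1 × 18.998 = 18.998
  H: 8 × 1.008 = 8.064
  O: 1 × 15.999 = 15.999
Sum: 1×79.904 + 5×12.011 + 1×18.998 + 8×1.008 + 1×15.999 = 183.020 → 183.02 g/mol.

183.02 g/mol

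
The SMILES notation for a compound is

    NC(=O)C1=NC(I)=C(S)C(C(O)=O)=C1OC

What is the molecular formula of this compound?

Walk through each heavy atom and fill implicit hydrogens from standard valence (C 4, N 3, O 2, S 2, halogen 1):
  atom 1: N, bond orders sum to 1 (valence 3) → 2 H
  atom 2: C, bond orders sum to 4 (valence 4) → 0 H
  atom 3: O, bond orders sum to 2 (valence 2) → 0 H
  atom 4: C, bond orders sum to 4 (valence 4) → 0 H
  atom 5: N, bond orders sum to 3 (valence 3) → 0 H
  atom 6: C, bond orders sum to 4 (valence 4) → 0 H
  atom 7: I (halogen, monovalent) → 0 H
  atom 8: C, bond orders sum to 4 (valence 4) → 0 H
  atom 9: S, bond orders sum to 1 (valence 2) → 1 H
  atom 10: C, bond orders sum to 4 (valence 4) → 0 H
  atom 11: C, bond orders sum to 4 (valence 4) → 0 H
  atom 12: O, bond orders sum to 1 (valence 2) → 1 H
  atom 13: O, bond orders sum to 2 (valence 2) → 0 H
  atom 14: C, bond orders sum to 4 (valence 4) → 0 H
  atom 15: O, bond orders sum to 2 (valence 2) → 0 H
  atom 16: C, bond orders sum to 1 (valence 4) → 3 H
Totals → C:8, H:7, I:1, N:2, O:4, S:1.
In Hill order: C8H7IN2O4S.

C8H7IN2O4S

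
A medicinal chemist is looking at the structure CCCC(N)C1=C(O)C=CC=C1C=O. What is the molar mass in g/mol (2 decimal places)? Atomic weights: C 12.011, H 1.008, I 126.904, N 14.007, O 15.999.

193.25 g/mol

First, the molecular formula is C11H15NO2 (counting implicit H from valence).
  C: 11 × 12.011 = 132.121
  H: 15 × 1.008 = 15.120
  N: 1 × 14.007 = 14.007
  O: 2 × 15.999 = 31.998
Sum: 11×12.011 + 15×1.008 + 1×14.007 + 2×15.999 = 193.246 → 193.25 g/mol.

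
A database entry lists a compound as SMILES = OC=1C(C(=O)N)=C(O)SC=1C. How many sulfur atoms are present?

1

Scan the SMILES for S atoms (remember two-letter symbols like Cl and Br are single atoms).
Sulfur count: 1.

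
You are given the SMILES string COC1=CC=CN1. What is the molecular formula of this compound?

C5H7NO

Walk through each heavy atom and fill implicit hydrogens from standard valence (C 4, N 3, O 2, S 2, halogen 1):
  atom 1: C, bond orders sum to 1 (valence 4) → 3 H
  atom 2: O, bond orders sum to 2 (valence 2) → 0 H
  atom 3: C, bond orders sum to 4 (valence 4) → 0 H
  atom 4: C, bond orders sum to 3 (valence 4) → 1 H
  atom 5: C, bond orders sum to 3 (valence 4) → 1 H
  atom 6: C, bond orders sum to 3 (valence 4) → 1 H
  atom 7: N, bond orders sum to 2 (valence 3) → 1 H
Totals → C:5, H:7, N:1, O:1.
In Hill order: C5H7NO.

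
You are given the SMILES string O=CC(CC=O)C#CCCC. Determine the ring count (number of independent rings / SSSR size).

0

In SMILES, each pair of matching ring-closure digits denotes one ring-closing bond; the number of such bonds equals the number of independent rings.
Ring-closure bonds here: 0.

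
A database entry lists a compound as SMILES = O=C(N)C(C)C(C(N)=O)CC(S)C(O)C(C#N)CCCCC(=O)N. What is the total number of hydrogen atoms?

26

Walk through each heavy atom and fill implicit hydrogens from standard valence (C 4, N 3, O 2, S 2, halogen 1):
  atom 1: O, bond orders sum to 2 (valence 2) → 0 H
  atom 2: C, bond orders sum to 4 (valence 4) → 0 H
  atom 3: N, bond orders sum to 1 (valence 3) → 2 H
  atom 4: C, bond orders sum to 3 (valence 4) → 1 H
  atom 5: C, bond orders sum to 1 (valence 4) → 3 H
  atom 6: C, bond orders sum to 3 (valence 4) → 1 H
  atom 7: C, bond orders sum to 4 (valence 4) → 0 H
  atom 8: N, bond orders sum to 1 (valence 3) → 2 H
  atom 9: O, bond orders sum to 2 (valence 2) → 0 H
  atom 10: C, bond orders sum to 2 (valence 4) → 2 H
  atom 11: C, bond orders sum to 3 (valence 4) → 1 H
  atom 12: S, bond orders sum to 1 (valence 2) → 1 H
  atom 13: C, bond orders sum to 3 (valence 4) → 1 H
  atom 14: O, bond orders sum to 1 (valence 2) → 1 H
  atom 15: C, bond orders sum to 3 (valence 4) → 1 H
  atom 16: C, bond orders sum to 4 (valence 4) → 0 H
  atom 17: N, bond orders sum to 3 (valence 3) → 0 H
  atom 18: C, bond orders sum to 2 (valence 4) → 2 H
  atom 19: C, bond orders sum to 2 (valence 4) → 2 H
  atom 20: C, bond orders sum to 2 (valence 4) → 2 H
  atom 21: C, bond orders sum to 2 (valence 4) → 2 H
  atom 22: C, bond orders sum to 4 (valence 4) → 0 H
  atom 23: O, bond orders sum to 2 (valence 2) → 0 H
  atom 24: N, bond orders sum to 1 (valence 3) → 2 H
Total hydrogens: 26.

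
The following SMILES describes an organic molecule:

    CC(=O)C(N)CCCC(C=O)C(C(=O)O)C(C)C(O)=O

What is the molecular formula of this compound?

C13H21NO6

Walk through each heavy atom and fill implicit hydrogens from standard valence (C 4, N 3, O 2, S 2, halogen 1):
  atom 1: C, bond orders sum to 1 (valence 4) → 3 H
  atom 2: C, bond orders sum to 4 (valence 4) → 0 H
  atom 3: O, bond orders sum to 2 (valence 2) → 0 H
  atom 4: C, bond orders sum to 3 (valence 4) → 1 H
  atom 5: N, bond orders sum to 1 (valence 3) → 2 H
  atom 6: C, bond orders sum to 2 (valence 4) → 2 H
  atom 7: C, bond orders sum to 2 (valence 4) → 2 H
  atom 8: C, bond orders sum to 2 (valence 4) → 2 H
  atom 9: C, bond orders sum to 3 (valence 4) → 1 H
  atom 10: C, bond orders sum to 3 (valence 4) → 1 H
  atom 11: O, bond orders sum to 2 (valence 2) → 0 H
  atom 12: C, bond orders sum to 3 (valence 4) → 1 H
  atom 13: C, bond orders sum to 4 (valence 4) → 0 H
  atom 14: O, bond orders sum to 2 (valence 2) → 0 H
  atom 15: O, bond orders sum to 1 (valence 2) → 1 H
  atom 16: C, bond orders sum to 3 (valence 4) → 1 H
  atom 17: C, bond orders sum to 1 (valence 4) → 3 H
  atom 18: C, bond orders sum to 4 (valence 4) → 0 H
  atom 19: O, bond orders sum to 1 (valence 2) → 1 H
  atom 20: O, bond orders sum to 2 (valence 2) → 0 H
Totals → C:13, H:21, N:1, O:6.
In Hill order: C13H21NO6.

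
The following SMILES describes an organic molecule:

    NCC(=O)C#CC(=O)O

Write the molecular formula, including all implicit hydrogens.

C5H5NO3

Walk through each heavy atom and fill implicit hydrogens from standard valence (C 4, N 3, O 2, S 2, halogen 1):
  atom 1: N, bond orders sum to 1 (valence 3) → 2 H
  atom 2: C, bond orders sum to 2 (valence 4) → 2 H
  atom 3: C, bond orders sum to 4 (valence 4) → 0 H
  atom 4: O, bond orders sum to 2 (valence 2) → 0 H
  atom 5: C, bond orders sum to 4 (valence 4) → 0 H
  atom 6: C, bond orders sum to 4 (valence 4) → 0 H
  atom 7: C, bond orders sum to 4 (valence 4) → 0 H
  atom 8: O, bond orders sum to 2 (valence 2) → 0 H
  atom 9: O, bond orders sum to 1 (valence 2) → 1 H
Totals → C:5, H:5, N:1, O:3.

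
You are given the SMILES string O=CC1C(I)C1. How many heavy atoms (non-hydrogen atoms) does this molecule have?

6

Every atom symbol written in the SMILES (organic subset) is one heavy atom; implicit H are not written.
Heavy atoms by element → C:4, I:1, O:1.
Total: 6.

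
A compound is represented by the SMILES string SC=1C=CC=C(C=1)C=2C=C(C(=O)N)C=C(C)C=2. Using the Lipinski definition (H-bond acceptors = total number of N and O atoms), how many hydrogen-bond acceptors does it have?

2

N atoms: 1; O atoms: 1.
Lipinski HBA = 1 + 1 = 2.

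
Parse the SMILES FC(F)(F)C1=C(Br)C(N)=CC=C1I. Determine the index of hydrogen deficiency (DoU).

4

Molecular formula: C7H4BrF3IN.
DoU = (2C + 2 + N − H − X) / 2, where X is the halogen count and O/S are ignored.
    = (2·7 + 2 + 1 − 4 − 5) / 2 = 8 / 2 = 4.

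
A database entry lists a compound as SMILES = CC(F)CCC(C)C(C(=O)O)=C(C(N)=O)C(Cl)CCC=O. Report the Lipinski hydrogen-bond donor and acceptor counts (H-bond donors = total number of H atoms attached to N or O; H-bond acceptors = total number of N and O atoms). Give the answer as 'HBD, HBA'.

Donors: find every N or O and count the H atoms it carries.
  atom 10 (O): bond orders sum to 2 → 0 H
  atom 11 (O): bond orders sum to 1 → 1 H
  atom 14 (N): bond orders sum to 1 → 2 H
  atom 15 (O): bond orders sum to 2 → 0 H
  atom 21 (O): bond orders sum to 2 → 0 H
Lipinski HBD = 3.
Acceptors: N atoms = 1, O atoms = 4 → HBA = 5.

3, 5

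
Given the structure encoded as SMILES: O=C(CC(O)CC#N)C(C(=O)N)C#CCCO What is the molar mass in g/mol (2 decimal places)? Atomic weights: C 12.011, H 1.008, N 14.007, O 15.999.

238.24 g/mol

First, the molecular formula is C11H14N2O4 (counting implicit H from valence).
  C: 11 × 12.011 = 132.121
  H: 14 × 1.008 = 14.112
  N: 2 × 14.007 = 28.014
  O: 4 × 15.999 = 63.996
Sum: 11×12.011 + 14×1.008 + 2×14.007 + 4×15.999 = 238.243 → 238.24 g/mol.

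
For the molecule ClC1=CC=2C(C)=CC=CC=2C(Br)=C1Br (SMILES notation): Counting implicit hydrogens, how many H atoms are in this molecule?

7

Walk through each heavy atom and fill implicit hydrogens from standard valence (C 4, N 3, O 2, S 2, halogen 1):
  atom 1: Cl (halogen, monovalent) → 0 H
  atom 2: C, bond orders sum to 4 (valence 4) → 0 H
  atom 3: C, bond orders sum to 3 (valence 4) → 1 H
  atom 4: C, bond orders sum to 4 (valence 4) → 0 H
  atom 5: C, bond orders sum to 4 (valence 4) → 0 H
  atom 6: C, bond orders sum to 1 (valence 4) → 3 H
  atom 7: C, bond orders sum to 3 (valence 4) → 1 H
  atom 8: C, bond orders sum to 3 (valence 4) → 1 H
  atom 9: C, bond orders sum to 3 (valence 4) → 1 H
  atom 10: C, bond orders sum to 4 (valence 4) → 0 H
  atom 11: C, bond orders sum to 4 (valence 4) → 0 H
  atom 12: Br (halogen, monovalent) → 0 H
  atom 13: C, bond orders sum to 4 (valence 4) → 0 H
  atom 14: Br (halogen, monovalent) → 0 H
Total hydrogens: 7.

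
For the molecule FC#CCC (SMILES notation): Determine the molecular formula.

Walk through each heavy atom and fill implicit hydrogens from standard valence (C 4, N 3, O 2, S 2, halogen 1):
  atom 1: F (halogen, monovalent) → 0 H
  atom 2: C, bond orders sum to 4 (valence 4) → 0 H
  atom 3: C, bond orders sum to 4 (valence 4) → 0 H
  atom 4: C, bond orders sum to 2 (valence 4) → 2 H
  atom 5: C, bond orders sum to 1 (valence 4) → 3 H
Totals → C:4, H:5, F:1.
In Hill order: C4H5F.

C4H5F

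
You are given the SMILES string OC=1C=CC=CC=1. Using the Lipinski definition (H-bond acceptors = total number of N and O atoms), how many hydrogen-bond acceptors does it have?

1

N atoms: 0; O atoms: 1.
Lipinski HBA = 0 + 1 = 1.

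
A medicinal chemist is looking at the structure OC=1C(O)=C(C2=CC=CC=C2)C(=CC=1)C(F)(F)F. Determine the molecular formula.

Walk through each heavy atom and fill implicit hydrogens from standard valence (C 4, N 3, O 2, S 2, halogen 1):
  atom 1: O, bond orders sum to 1 (valence 2) → 1 H
  atom 2: C, bond orders sum to 4 (valence 4) → 0 H
  atom 3: C, bond orders sum to 4 (valence 4) → 0 H
  atom 4: O, bond orders sum to 1 (valence 2) → 1 H
  atom 5: C, bond orders sum to 4 (valence 4) → 0 H
  atom 6: C, bond orders sum to 4 (valence 4) → 0 H
  atom 7: C, bond orders sum to 3 (valence 4) → 1 H
  atom 8: C, bond orders sum to 3 (valence 4) → 1 H
  atom 9: C, bond orders sum to 3 (valence 4) → 1 H
  atom 10: C, bond orders sum to 3 (valence 4) → 1 H
  atom 11: C, bond orders sum to 3 (valence 4) → 1 H
  atom 12: C, bond orders sum to 4 (valence 4) → 0 H
  atom 13: C, bond orders sum to 3 (valence 4) → 1 H
  atom 14: C, bond orders sum to 3 (valence 4) → 1 H
  atom 15: C, bond orders sum to 4 (valence 4) → 0 H
  atom 16: F (halogen, monovalent) → 0 H
  atom 17: F (halogen, monovalent) → 0 H
  atom 18: F (halogen, monovalent) → 0 H
Totals → C:13, H:9, F:3, O:2.
In Hill order: C13H9F3O2.

C13H9F3O2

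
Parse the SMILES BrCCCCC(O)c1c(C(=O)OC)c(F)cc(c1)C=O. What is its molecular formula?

Walk through each heavy atom and fill implicit hydrogens from standard valence (C 4, N 3, O 2, S 2, halogen 1); for lowercase aromatic atoms, an aromatic c carries 1 H when it has two neighbours and 0 H with three, and aromatic n carries 0 H:
  atom 1: Br (halogen, monovalent) → 0 H
  atom 2: C, bond orders sum to 2 (valence 4) → 2 H
  atom 3: C, bond orders sum to 2 (valence 4) → 2 H
  atom 4: C, bond orders sum to 2 (valence 4) → 2 H
  atom 5: C, bond orders sum to 2 (valence 4) → 2 H
  atom 6: C, bond orders sum to 3 (valence 4) → 1 H
  atom 7: O, bond orders sum to 1 (valence 2) → 1 H
  atom 8: aromatic c, 3 neighbours → 0 H
  atom 9: aromatic c, 3 neighbours → 0 H
  atom 10: C, bond orders sum to 4 (valence 4) → 0 H
  atom 11: O, bond orders sum to 2 (valence 2) → 0 H
  atom 12: O, bond orders sum to 2 (valence 2) → 0 H
  atom 13: C, bond orders sum to 1 (valence 4) → 3 H
  atom 14: aromatic c, 3 neighbours → 0 H
  atom 15: F (halogen, monovalent) → 0 H
  atom 16: aromatic c, 2 neighbours → 1 H
  atom 17: aromatic c, 3 neighbours → 0 H
  atom 18: aromatic c, 2 neighbours → 1 H
  atom 19: C, bond orders sum to 3 (valence 4) → 1 H
  atom 20: O, bond orders sum to 2 (valence 2) → 0 H
Totals → C:14, H:16, Br:1, F:1, O:4.

C14H16BrFO4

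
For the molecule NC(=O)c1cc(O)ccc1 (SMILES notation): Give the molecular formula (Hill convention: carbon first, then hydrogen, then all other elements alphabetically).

C7H7NO2

Walk through each heavy atom and fill implicit hydrogens from standard valence (C 4, N 3, O 2, S 2, halogen 1); for lowercase aromatic atoms, an aromatic c carries 1 H when it has two neighbours and 0 H with three, and aromatic n carries 0 H:
  atom 1: N, bond orders sum to 1 (valence 3) → 2 H
  atom 2: C, bond orders sum to 4 (valence 4) → 0 H
  atom 3: O, bond orders sum to 2 (valence 2) → 0 H
  atom 4: aromatic c, 3 neighbours → 0 H
  atom 5: aromatic c, 2 neighbours → 1 H
  atom 6: aromatic c, 3 neighbours → 0 H
  atom 7: O, bond orders sum to 1 (valence 2) → 1 H
  atom 8: aromatic c, 2 neighbours → 1 H
  atom 9: aromatic c, 2 neighbours → 1 H
  atom 10: aromatic c, 2 neighbours → 1 H
Totals → C:7, H:7, N:1, O:2.
In Hill order: C7H7NO2.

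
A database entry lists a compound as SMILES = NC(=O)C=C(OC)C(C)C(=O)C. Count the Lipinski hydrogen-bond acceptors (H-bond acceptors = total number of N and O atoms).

N atoms: 1; O atoms: 3.
Lipinski HBA = 1 + 3 = 4.

4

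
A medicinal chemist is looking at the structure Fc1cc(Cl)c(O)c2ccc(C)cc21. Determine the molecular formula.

C11H8ClFO

Walk through each heavy atom and fill implicit hydrogens from standard valence (C 4, N 3, O 2, S 2, halogen 1); for lowercase aromatic atoms, an aromatic c carries 1 H when it has two neighbours and 0 H with three, and aromatic n carries 0 H:
  atom 1: F (halogen, monovalent) → 0 H
  atom 2: aromatic c, 3 neighbours → 0 H
  atom 3: aromatic c, 2 neighbours → 1 H
  atom 4: aromatic c, 3 neighbours → 0 H
  atom 5: Cl (halogen, monovalent) → 0 H
  atom 6: aromatic c, 3 neighbours → 0 H
  atom 7: O, bond orders sum to 1 (valence 2) → 1 H
  atom 8: aromatic c, 3 neighbours → 0 H
  atom 9: aromatic c, 2 neighbours → 1 H
  atom 10: aromatic c, 2 neighbours → 1 H
  atom 11: aromatic c, 3 neighbours → 0 H
  atom 12: C, bond orders sum to 1 (valence 4) → 3 H
  atom 13: aromatic c, 2 neighbours → 1 H
  atom 14: aromatic c, 3 neighbours → 0 H
Totals → C:11, H:8, Cl:1, F:1, O:1.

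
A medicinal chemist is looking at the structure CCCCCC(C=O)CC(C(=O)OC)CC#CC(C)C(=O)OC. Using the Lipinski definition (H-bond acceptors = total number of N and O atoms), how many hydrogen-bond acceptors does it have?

5

N atoms: 0; O atoms: 5.
Lipinski HBA = 0 + 5 = 5.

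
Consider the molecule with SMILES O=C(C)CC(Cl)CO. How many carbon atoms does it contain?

5

Count every carbon token in the SMILES (each C, including those in ring-closure positions and inside branches).
Carbon count: 5.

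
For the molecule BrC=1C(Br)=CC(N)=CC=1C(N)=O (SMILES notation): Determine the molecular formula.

Walk through each heavy atom and fill implicit hydrogens from standard valence (C 4, N 3, O 2, S 2, halogen 1):
  atom 1: Br (halogen, monovalent) → 0 H
  atom 2: C, bond orders sum to 4 (valence 4) → 0 H
  atom 3: C, bond orders sum to 4 (valence 4) → 0 H
  atom 4: Br (halogen, monovalent) → 0 H
  atom 5: C, bond orders sum to 3 (valence 4) → 1 H
  atom 6: C, bond orders sum to 4 (valence 4) → 0 H
  atom 7: N, bond orders sum to 1 (valence 3) → 2 H
  atom 8: C, bond orders sum to 3 (valence 4) → 1 H
  atom 9: C, bond orders sum to 4 (valence 4) → 0 H
  atom 10: C, bond orders sum to 4 (valence 4) → 0 H
  atom 11: N, bond orders sum to 1 (valence 3) → 2 H
  atom 12: O, bond orders sum to 2 (valence 2) → 0 H
Totals → C:7, H:6, Br:2, N:2, O:1.

C7H6Br2N2O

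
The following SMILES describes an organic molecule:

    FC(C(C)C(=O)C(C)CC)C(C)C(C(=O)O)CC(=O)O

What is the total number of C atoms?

14

Count every carbon token in the SMILES (each C, including those in ring-closure positions and inside branches).
Carbon count: 14.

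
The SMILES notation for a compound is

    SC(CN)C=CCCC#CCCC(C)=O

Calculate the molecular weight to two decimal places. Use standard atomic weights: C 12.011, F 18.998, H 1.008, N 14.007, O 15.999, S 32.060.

225.35 g/mol

First, the molecular formula is C12H19NOS (counting implicit H from valence).
  C: 12 × 12.011 = 144.132
  H: 19 × 1.008 = 19.152
  N: 1 × 14.007 = 14.007
  O: 1 × 15.999 = 15.999
  S: 1 × 32.060 = 32.060
Sum: 12×12.011 + 19×1.008 + 1×14.007 + 1×15.999 + 1×32.060 = 225.350 → 225.35 g/mol.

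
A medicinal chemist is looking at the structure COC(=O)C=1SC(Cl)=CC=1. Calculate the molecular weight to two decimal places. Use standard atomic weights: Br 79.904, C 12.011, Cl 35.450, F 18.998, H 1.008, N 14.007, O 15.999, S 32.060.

176.61 g/mol

First, the molecular formula is C6H5ClO2S (counting implicit H from valence).
  C: 6 × 12.011 = 72.066
  Cl: 1 × 35.450 = 35.450
  H: 5 × 1.008 = 5.040
  O: 2 × 15.999 = 31.998
  S: 1 × 32.060 = 32.060
Sum: 6×12.011 + 1×35.450 + 5×1.008 + 2×15.999 + 1×32.060 = 176.614 → 176.61 g/mol.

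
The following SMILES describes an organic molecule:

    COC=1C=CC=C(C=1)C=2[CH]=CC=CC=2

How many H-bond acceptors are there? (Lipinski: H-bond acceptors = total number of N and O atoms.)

1

N atoms: 0; O atoms: 1.
Lipinski HBA = 0 + 1 = 1.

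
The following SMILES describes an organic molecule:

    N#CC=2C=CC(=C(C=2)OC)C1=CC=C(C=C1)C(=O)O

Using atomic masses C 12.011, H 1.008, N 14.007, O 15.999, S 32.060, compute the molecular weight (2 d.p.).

253.26 g/mol

First, the molecular formula is C15H11NO3 (counting implicit H from valence).
  C: 15 × 12.011 = 180.165
  H: 11 × 1.008 = 11.088
  N: 1 × 14.007 = 14.007
  O: 3 × 15.999 = 47.997
Sum: 15×12.011 + 11×1.008 + 1×14.007 + 3×15.999 = 253.257 → 253.26 g/mol.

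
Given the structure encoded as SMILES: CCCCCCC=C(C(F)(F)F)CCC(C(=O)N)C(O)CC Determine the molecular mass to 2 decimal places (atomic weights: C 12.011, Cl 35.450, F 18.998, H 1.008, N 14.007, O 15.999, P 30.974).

First, the molecular formula is C16H28F3NO2 (counting implicit H from valence).
  C: 16 × 12.011 = 192.176
  F: 3 × 18.998 = 56.994
  H: 28 × 1.008 = 28.224
  N: 1 × 14.007 = 14.007
  O: 2 × 15.999 = 31.998
Sum: 16×12.011 + 3×18.998 + 28×1.008 + 1×14.007 + 2×15.999 = 323.399 → 323.40 g/mol.

323.40 g/mol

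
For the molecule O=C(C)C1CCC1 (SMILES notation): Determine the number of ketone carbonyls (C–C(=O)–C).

The ketone motif appears at heavy-atom position 2 in the SMILES.
Ketone count: 1.

1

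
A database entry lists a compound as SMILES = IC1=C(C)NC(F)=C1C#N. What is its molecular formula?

C6H4FIN2

Walk through each heavy atom and fill implicit hydrogens from standard valence (C 4, N 3, O 2, S 2, halogen 1):
  atom 1: I (halogen, monovalent) → 0 H
  atom 2: C, bond orders sum to 4 (valence 4) → 0 H
  atom 3: C, bond orders sum to 4 (valence 4) → 0 H
  atom 4: C, bond orders sum to 1 (valence 4) → 3 H
  atom 5: N, bond orders sum to 2 (valence 3) → 1 H
  atom 6: C, bond orders sum to 4 (valence 4) → 0 H
  atom 7: F (halogen, monovalent) → 0 H
  atom 8: C, bond orders sum to 4 (valence 4) → 0 H
  atom 9: C, bond orders sum to 4 (valence 4) → 0 H
  atom 10: N, bond orders sum to 3 (valence 3) → 0 H
Totals → C:6, H:4, F:1, I:1, N:2.
In Hill order: C6H4FIN2.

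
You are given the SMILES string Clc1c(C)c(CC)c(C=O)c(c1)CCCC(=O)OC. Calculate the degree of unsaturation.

Molecular formula: C15H19ClO3.
DoU = (2C + 2 + N − H − X) / 2, where X is the halogen count and O/S are ignored.
    = (2·15 + 2 + 0 − 19 − 1) / 2 = 12 / 2 = 6.

6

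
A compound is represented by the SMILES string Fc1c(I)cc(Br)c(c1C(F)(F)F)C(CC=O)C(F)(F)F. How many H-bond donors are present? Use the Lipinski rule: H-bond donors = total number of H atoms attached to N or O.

Donors: find every N or O and count the H atoms it carries.
  atom 17 (O): bond orders sum to 2 → 0 H
Lipinski HBD = 0.

0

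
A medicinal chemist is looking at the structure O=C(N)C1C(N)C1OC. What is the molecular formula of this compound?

C5H10N2O2

Walk through each heavy atom and fill implicit hydrogens from standard valence (C 4, N 3, O 2, S 2, halogen 1):
  atom 1: O, bond orders sum to 2 (valence 2) → 0 H
  atom 2: C, bond orders sum to 4 (valence 4) → 0 H
  atom 3: N, bond orders sum to 1 (valence 3) → 2 H
  atom 4: C, bond orders sum to 3 (valence 4) → 1 H
  atom 5: C, bond orders sum to 3 (valence 4) → 1 H
  atom 6: N, bond orders sum to 1 (valence 3) → 2 H
  atom 7: C, bond orders sum to 3 (valence 4) → 1 H
  atom 8: O, bond orders sum to 2 (valence 2) → 0 H
  atom 9: C, bond orders sum to 1 (valence 4) → 3 H
Totals → C:5, H:10, N:2, O:2.
In Hill order: C5H10N2O2.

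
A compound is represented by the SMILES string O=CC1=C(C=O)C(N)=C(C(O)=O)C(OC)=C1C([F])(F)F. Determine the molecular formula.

Walk through each heavy atom and fill implicit hydrogens from standard valence (C 4, N 3, O 2, S 2, halogen 1):
  atom 1: O, bond orders sum to 2 (valence 2) → 0 H
  atom 2: C, bond orders sum to 3 (valence 4) → 1 H
  atom 3: C, bond orders sum to 4 (valence 4) → 0 H
  atom 4: C, bond orders sum to 4 (valence 4) → 0 H
  atom 5: C, bond orders sum to 3 (valence 4) → 1 H
  atom 6: O, bond orders sum to 2 (valence 2) → 0 H
  atom 7: C, bond orders sum to 4 (valence 4) → 0 H
  atom 8: N, bond orders sum to 1 (valence 3) → 2 H
  atom 9: C, bond orders sum to 4 (valence 4) → 0 H
  atom 10: C, bond orders sum to 4 (valence 4) → 0 H
  atom 11: O, bond orders sum to 1 (valence 2) → 1 H
  atom 12: O, bond orders sum to 2 (valence 2) → 0 H
  atom 13: C, bond orders sum to 4 (valence 4) → 0 H
  atom 14: O, bond orders sum to 2 (valence 2) → 0 H
  atom 15: C, bond orders sum to 1 (valence 4) → 3 H
  atom 16: C, bond orders sum to 4 (valence 4) → 0 H
  atom 17: C, bond orders sum to 4 (valence 4) → 0 H
  atom 18: F with explicit H count 0
  atom 19: F (halogen, monovalent) → 0 H
  atom 20: F (halogen, monovalent) → 0 H
Totals → C:11, H:8, F:3, N:1, O:5.
In Hill order: C11H8F3NO5.

C11H8F3NO5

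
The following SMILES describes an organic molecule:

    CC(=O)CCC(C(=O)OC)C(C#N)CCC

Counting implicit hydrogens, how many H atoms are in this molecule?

Walk through each heavy atom and fill implicit hydrogens from standard valence (C 4, N 3, O 2, S 2, halogen 1):
  atom 1: C, bond orders sum to 1 (valence 4) → 3 H
  atom 2: C, bond orders sum to 4 (valence 4) → 0 H
  atom 3: O, bond orders sum to 2 (valence 2) → 0 H
  atom 4: C, bond orders sum to 2 (valence 4) → 2 H
  atom 5: C, bond orders sum to 2 (valence 4) → 2 H
  atom 6: C, bond orders sum to 3 (valence 4) → 1 H
  atom 7: C, bond orders sum to 4 (valence 4) → 0 H
  atom 8: O, bond orders sum to 2 (valence 2) → 0 H
  atom 9: O, bond orders sum to 2 (valence 2) → 0 H
  atom 10: C, bond orders sum to 1 (valence 4) → 3 H
  atom 11: C, bond orders sum to 3 (valence 4) → 1 H
  atom 12: C, bond orders sum to 4 (valence 4) → 0 H
  atom 13: N, bond orders sum to 3 (valence 3) → 0 H
  atom 14: C, bond orders sum to 2 (valence 4) → 2 H
  atom 15: C, bond orders sum to 2 (valence 4) → 2 H
  atom 16: C, bond orders sum to 1 (valence 4) → 3 H
Total hydrogens: 19.

19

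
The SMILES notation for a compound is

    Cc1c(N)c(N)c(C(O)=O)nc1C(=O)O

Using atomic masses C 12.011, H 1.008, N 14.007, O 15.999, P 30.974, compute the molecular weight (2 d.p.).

211.18 g/mol

First, the molecular formula is C8H9N3O4 (counting implicit H from valence).
  C: 8 × 12.011 = 96.088
  H: 9 × 1.008 = 9.072
  N: 3 × 14.007 = 42.021
  O: 4 × 15.999 = 63.996
Sum: 8×12.011 + 9×1.008 + 3×14.007 + 4×15.999 = 211.177 → 211.18 g/mol.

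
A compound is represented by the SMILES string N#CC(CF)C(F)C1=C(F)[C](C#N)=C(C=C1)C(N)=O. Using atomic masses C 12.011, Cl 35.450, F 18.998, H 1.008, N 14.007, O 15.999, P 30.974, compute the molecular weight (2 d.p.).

First, the molecular formula is C12H8F3N3O (counting implicit H from valence).
  C: 12 × 12.011 = 144.132
  F: 3 × 18.998 = 56.994
  H: 8 × 1.008 = 8.064
  N: 3 × 14.007 = 42.021
  O: 1 × 15.999 = 15.999
Sum: 12×12.011 + 3×18.998 + 8×1.008 + 3×14.007 + 1×15.999 = 267.210 → 267.21 g/mol.

267.21 g/mol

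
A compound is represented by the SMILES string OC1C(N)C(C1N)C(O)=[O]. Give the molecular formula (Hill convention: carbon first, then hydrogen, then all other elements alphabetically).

C5H10N2O3

Walk through each heavy atom and fill implicit hydrogens from standard valence (C 4, N 3, O 2, S 2, halogen 1):
  atom 1: O, bond orders sum to 1 (valence 2) → 1 H
  atom 2: C, bond orders sum to 3 (valence 4) → 1 H
  atom 3: C, bond orders sum to 3 (valence 4) → 1 H
  atom 4: N, bond orders sum to 1 (valence 3) → 2 H
  atom 5: C, bond orders sum to 3 (valence 4) → 1 H
  atom 6: C, bond orders sum to 3 (valence 4) → 1 H
  atom 7: N, bond orders sum to 1 (valence 3) → 2 H
  atom 8: C, bond orders sum to 4 (valence 4) → 0 H
  atom 9: O, bond orders sum to 1 (valence 2) → 1 H
  atom 10: O with explicit H count 0
Totals → C:5, H:10, N:2, O:3.
In Hill order: C5H10N2O3.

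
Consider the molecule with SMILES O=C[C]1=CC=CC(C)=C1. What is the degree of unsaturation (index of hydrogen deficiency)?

Molecular formula: C8H8O.
DoU = (2C + 2 + N − H − X) / 2, where X is the halogen count and O/S are ignored.
    = (2·8 + 2 + 0 − 8 − 0) / 2 = 10 / 2 = 5.

5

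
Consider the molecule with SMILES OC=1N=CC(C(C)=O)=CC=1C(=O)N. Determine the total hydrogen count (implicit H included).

Walk through each heavy atom and fill implicit hydrogens from standard valence (C 4, N 3, O 2, S 2, halogen 1):
  atom 1: O, bond orders sum to 1 (valence 2) → 1 H
  atom 2: C, bond orders sum to 4 (valence 4) → 0 H
  atom 3: N, bond orders sum to 3 (valence 3) → 0 H
  atom 4: C, bond orders sum to 3 (valence 4) → 1 H
  atom 5: C, bond orders sum to 4 (valence 4) → 0 H
  atom 6: C, bond orders sum to 4 (valence 4) → 0 H
  atom 7: C, bond orders sum to 1 (valence 4) → 3 H
  atom 8: O, bond orders sum to 2 (valence 2) → 0 H
  atom 9: C, bond orders sum to 3 (valence 4) → 1 H
  atom 10: C, bond orders sum to 4 (valence 4) → 0 H
  atom 11: C, bond orders sum to 4 (valence 4) → 0 H
  atom 12: O, bond orders sum to 2 (valence 2) → 0 H
  atom 13: N, bond orders sum to 1 (valence 3) → 2 H
Total hydrogens: 8.

8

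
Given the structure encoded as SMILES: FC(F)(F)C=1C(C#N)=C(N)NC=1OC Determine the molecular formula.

C7H6F3N3O

Walk through each heavy atom and fill implicit hydrogens from standard valence (C 4, N 3, O 2, S 2, halogen 1):
  atom 1: F (halogen, monovalent) → 0 H
  atom 2: C, bond orders sum to 4 (valence 4) → 0 H
  atom 3: F (halogen, monovalent) → 0 H
  atom 4: F (halogen, monovalent) → 0 H
  atom 5: C, bond orders sum to 4 (valence 4) → 0 H
  atom 6: C, bond orders sum to 4 (valence 4) → 0 H
  atom 7: C, bond orders sum to 4 (valence 4) → 0 H
  atom 8: N, bond orders sum to 3 (valence 3) → 0 H
  atom 9: C, bond orders sum to 4 (valence 4) → 0 H
  atom 10: N, bond orders sum to 1 (valence 3) → 2 H
  atom 11: N, bond orders sum to 2 (valence 3) → 1 H
  atom 12: C, bond orders sum to 4 (valence 4) → 0 H
  atom 13: O, bond orders sum to 2 (valence 2) → 0 H
  atom 14: C, bond orders sum to 1 (valence 4) → 3 H
Totals → C:7, H:6, F:3, N:3, O:1.
In Hill order: C7H6F3N3O.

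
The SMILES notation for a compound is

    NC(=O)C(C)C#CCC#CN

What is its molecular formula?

C8H10N2O

Walk through each heavy atom and fill implicit hydrogens from standard valence (C 4, N 3, O 2, S 2, halogen 1):
  atom 1: N, bond orders sum to 1 (valence 3) → 2 H
  atom 2: C, bond orders sum to 4 (valence 4) → 0 H
  atom 3: O, bond orders sum to 2 (valence 2) → 0 H
  atom 4: C, bond orders sum to 3 (valence 4) → 1 H
  atom 5: C, bond orders sum to 1 (valence 4) → 3 H
  atom 6: C, bond orders sum to 4 (valence 4) → 0 H
  atom 7: C, bond orders sum to 4 (valence 4) → 0 H
  atom 8: C, bond orders sum to 2 (valence 4) → 2 H
  atom 9: C, bond orders sum to 4 (valence 4) → 0 H
  atom 10: C, bond orders sum to 4 (valence 4) → 0 H
  atom 11: N, bond orders sum to 1 (valence 3) → 2 H
Totals → C:8, H:10, N:2, O:1.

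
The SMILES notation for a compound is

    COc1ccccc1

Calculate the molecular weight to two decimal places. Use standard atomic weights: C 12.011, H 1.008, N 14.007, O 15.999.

108.14 g/mol

First, the molecular formula is C7H8O (counting implicit H from valence).
  C: 7 × 12.011 = 84.077
  H: 8 × 1.008 = 8.064
  O: 1 × 15.999 = 15.999
Sum: 7×12.011 + 8×1.008 + 1×15.999 = 108.140 → 108.14 g/mol.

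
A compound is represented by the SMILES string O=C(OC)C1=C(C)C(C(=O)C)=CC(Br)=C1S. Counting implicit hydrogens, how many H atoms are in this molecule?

Walk through each heavy atom and fill implicit hydrogens from standard valence (C 4, N 3, O 2, S 2, halogen 1):
  atom 1: O, bond orders sum to 2 (valence 2) → 0 H
  atom 2: C, bond orders sum to 4 (valence 4) → 0 H
  atom 3: O, bond orders sum to 2 (valence 2) → 0 H
  atom 4: C, bond orders sum to 1 (valence 4) → 3 H
  atom 5: C, bond orders sum to 4 (valence 4) → 0 H
  atom 6: C, bond orders sum to 4 (valence 4) → 0 H
  atom 7: C, bond orders sum to 1 (valence 4) → 3 H
  atom 8: C, bond orders sum to 4 (valence 4) → 0 H
  atom 9: C, bond orders sum to 4 (valence 4) → 0 H
  atom 10: O, bond orders sum to 2 (valence 2) → 0 H
  atom 11: C, bond orders sum to 1 (valence 4) → 3 H
  atom 12: C, bond orders sum to 3 (valence 4) → 1 H
  atom 13: C, bond orders sum to 4 (valence 4) → 0 H
  atom 14: Br (halogen, monovalent) → 0 H
  atom 15: C, bond orders sum to 4 (valence 4) → 0 H
  atom 16: S, bond orders sum to 1 (valence 2) → 1 H
Total hydrogens: 11.

11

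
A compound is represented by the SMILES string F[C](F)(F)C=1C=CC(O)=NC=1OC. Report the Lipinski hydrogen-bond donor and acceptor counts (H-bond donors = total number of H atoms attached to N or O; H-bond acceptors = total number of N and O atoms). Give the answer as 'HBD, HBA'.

1, 3

Donors: find every N or O and count the H atoms it carries.
  atom 9 (O): bond orders sum to 1 → 1 H
  atom 10 (N): bond orders sum to 3 → 0 H
  atom 12 (O): bond orders sum to 2 → 0 H
Lipinski HBD = 1.
Acceptors: N atoms = 1, O atoms = 2 → HBA = 3.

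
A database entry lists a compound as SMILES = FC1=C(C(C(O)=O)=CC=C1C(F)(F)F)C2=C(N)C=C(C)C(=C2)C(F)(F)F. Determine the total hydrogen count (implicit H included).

10

Walk through each heavy atom and fill implicit hydrogens from standard valence (C 4, N 3, O 2, S 2, halogen 1):
  atom 1: F (halogen, monovalent) → 0 H
  atom 2: C, bond orders sum to 4 (valence 4) → 0 H
  atom 3: C, bond orders sum to 4 (valence 4) → 0 H
  atom 4: C, bond orders sum to 4 (valence 4) → 0 H
  atom 5: C, bond orders sum to 4 (valence 4) → 0 H
  atom 6: O, bond orders sum to 1 (valence 2) → 1 H
  atom 7: O, bond orders sum to 2 (valence 2) → 0 H
  atom 8: C, bond orders sum to 3 (valence 4) → 1 H
  atom 9: C, bond orders sum to 3 (valence 4) → 1 H
  atom 10: C, bond orders sum to 4 (valence 4) → 0 H
  atom 11: C, bond orders sum to 4 (valence 4) → 0 H
  atom 12: F (halogen, monovalent) → 0 H
  atom 13: F (halogen, monovalent) → 0 H
  atom 14: F (halogen, monovalent) → 0 H
  atom 15: C, bond orders sum to 4 (valence 4) → 0 H
  atom 16: C, bond orders sum to 4 (valence 4) → 0 H
  atom 17: N, bond orders sum to 1 (valence 3) → 2 H
  atom 18: C, bond orders sum to 3 (valence 4) → 1 H
  atom 19: C, bond orders sum to 4 (valence 4) → 0 H
  atom 20: C, bond orders sum to 1 (valence 4) → 3 H
  atom 21: C, bond orders sum to 4 (valence 4) → 0 H
  atom 22: C, bond orders sum to 3 (valence 4) → 1 H
  atom 23: C, bond orders sum to 4 (valence 4) → 0 H
  atom 24: F (halogen, monovalent) → 0 H
  atom 25: F (halogen, monovalent) → 0 H
  atom 26: F (halogen, monovalent) → 0 H
Total hydrogens: 10.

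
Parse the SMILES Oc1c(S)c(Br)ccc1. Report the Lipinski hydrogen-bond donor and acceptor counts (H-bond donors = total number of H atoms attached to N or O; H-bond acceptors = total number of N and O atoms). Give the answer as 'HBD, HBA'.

1, 1

Donors: find every N or O and count the H atoms it carries.
  atom 1 (O): bond orders sum to 1 → 1 H
Lipinski HBD = 1.
Acceptors: N atoms = 0, O atoms = 1 → HBA = 1.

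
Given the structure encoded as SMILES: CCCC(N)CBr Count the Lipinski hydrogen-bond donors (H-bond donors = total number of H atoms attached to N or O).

2

Donors: find every N or O and count the H atoms it carries.
  atom 5 (N): bond orders sum to 1 → 2 H
Lipinski HBD = 2.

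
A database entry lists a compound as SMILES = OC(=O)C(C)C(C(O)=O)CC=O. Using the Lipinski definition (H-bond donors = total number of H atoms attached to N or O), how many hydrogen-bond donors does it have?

2

Donors: find every N or O and count the H atoms it carries.
  atom 1 (O): bond orders sum to 1 → 1 H
  atom 3 (O): bond orders sum to 2 → 0 H
  atom 8 (O): bond orders sum to 1 → 1 H
  atom 9 (O): bond orders sum to 2 → 0 H
  atom 12 (O): bond orders sum to 2 → 0 H
Lipinski HBD = 2.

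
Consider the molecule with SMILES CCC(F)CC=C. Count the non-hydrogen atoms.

Every atom symbol written in the SMILES (organic subset) is one heavy atom; implicit H are not written.
Heavy atoms by element → C:6, F:1.
Total: 7.

7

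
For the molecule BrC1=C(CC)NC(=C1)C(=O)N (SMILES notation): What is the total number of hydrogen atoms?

9

Walk through each heavy atom and fill implicit hydrogens from standard valence (C 4, N 3, O 2, S 2, halogen 1):
  atom 1: Br (halogen, monovalent) → 0 H
  atom 2: C, bond orders sum to 4 (valence 4) → 0 H
  atom 3: C, bond orders sum to 4 (valence 4) → 0 H
  atom 4: C, bond orders sum to 2 (valence 4) → 2 H
  atom 5: C, bond orders sum to 1 (valence 4) → 3 H
  atom 6: N, bond orders sum to 2 (valence 3) → 1 H
  atom 7: C, bond orders sum to 4 (valence 4) → 0 H
  atom 8: C, bond orders sum to 3 (valence 4) → 1 H
  atom 9: C, bond orders sum to 4 (valence 4) → 0 H
  atom 10: O, bond orders sum to 2 (valence 2) → 0 H
  atom 11: N, bond orders sum to 1 (valence 3) → 2 H
Total hydrogens: 9.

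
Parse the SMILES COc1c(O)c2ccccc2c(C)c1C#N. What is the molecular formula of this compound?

Walk through each heavy atom and fill implicit hydrogens from standard valence (C 4, N 3, O 2, S 2, halogen 1); for lowercase aromatic atoms, an aromatic c carries 1 H when it has two neighbours and 0 H with three, and aromatic n carries 0 H:
  atom 1: C, bond orders sum to 1 (valence 4) → 3 H
  atom 2: O, bond orders sum to 2 (valence 2) → 0 H
  atom 3: aromatic c, 3 neighbours → 0 H
  atom 4: aromatic c, 3 neighbours → 0 H
  atom 5: O, bond orders sum to 1 (valence 2) → 1 H
  atom 6: aromatic c, 3 neighbours → 0 H
  atom 7: aromatic c, 2 neighbours → 1 H
  atom 8: aromatic c, 2 neighbours → 1 H
  atom 9: aromatic c, 2 neighbours → 1 H
  atom 10: aromatic c, 2 neighbours → 1 H
  atom 11: aromatic c, 3 neighbours → 0 H
  atom 12: aromatic c, 3 neighbours → 0 H
  atom 13: C, bond orders sum to 1 (valence 4) → 3 H
  atom 14: aromatic c, 3 neighbours → 0 H
  atom 15: C, bond orders sum to 4 (valence 4) → 0 H
  atom 16: N, bond orders sum to 3 (valence 3) → 0 H
Totals → C:13, H:11, N:1, O:2.
In Hill order: C13H11NO2.

C13H11NO2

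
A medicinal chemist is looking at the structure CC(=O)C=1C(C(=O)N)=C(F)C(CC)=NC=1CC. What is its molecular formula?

Walk through each heavy atom and fill implicit hydrogens from standard valence (C 4, N 3, O 2, S 2, halogen 1):
  atom 1: C, bond orders sum to 1 (valence 4) → 3 H
  atom 2: C, bond orders sum to 4 (valence 4) → 0 H
  atom 3: O, bond orders sum to 2 (valence 2) → 0 H
  atom 4: C, bond orders sum to 4 (valence 4) → 0 H
  atom 5: C, bond orders sum to 4 (valence 4) → 0 H
  atom 6: C, bond orders sum to 4 (valence 4) → 0 H
  atom 7: O, bond orders sum to 2 (valence 2) → 0 H
  atom 8: N, bond orders sum to 1 (valence 3) → 2 H
  atom 9: C, bond orders sum to 4 (valence 4) → 0 H
  atom 10: F (halogen, monovalent) → 0 H
  atom 11: C, bond orders sum to 4 (valence 4) → 0 H
  atom 12: C, bond orders sum to 2 (valence 4) → 2 H
  atom 13: C, bond orders sum to 1 (valence 4) → 3 H
  atom 14: N, bond orders sum to 3 (valence 3) → 0 H
  atom 15: C, bond orders sum to 4 (valence 4) → 0 H
  atom 16: C, bond orders sum to 2 (valence 4) → 2 H
  atom 17: C, bond orders sum to 1 (valence 4) → 3 H
Totals → C:12, H:15, F:1, N:2, O:2.
In Hill order: C12H15FN2O2.

C12H15FN2O2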